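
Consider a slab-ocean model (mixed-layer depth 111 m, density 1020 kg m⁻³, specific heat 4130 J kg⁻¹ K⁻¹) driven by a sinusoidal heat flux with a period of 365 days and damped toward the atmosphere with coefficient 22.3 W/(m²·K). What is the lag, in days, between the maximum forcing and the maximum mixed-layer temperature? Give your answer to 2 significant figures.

78 days

Areal heat capacity C = ρ c_p D = 1020 × 4130 × 111 = 4.68×10^8 J/(m^2 K).
ω = 2π / 3.15×10^7 s = 1.99×10^-7 s⁻¹.
Phase lag φ = arctan(Cω/λ) = arctan(93.2/22.3) = 1.34 rad.
Time lag = φ / ω = 1.34 / 1.99×10^-7 = 6.70×10^6 s = 77.6 days.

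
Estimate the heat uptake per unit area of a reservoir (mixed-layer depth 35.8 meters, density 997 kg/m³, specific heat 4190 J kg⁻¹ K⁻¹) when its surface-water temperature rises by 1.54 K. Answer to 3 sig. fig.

2.30×10^8

Areal heat capacity C = ρ c_p D = 997 × 4190 × 35.8 = 1.50×10^8 J/(m^2 K).
ΔQ = C ΔT = 1.50×10^8 × 1.54 = 2.30×10^8 J/m².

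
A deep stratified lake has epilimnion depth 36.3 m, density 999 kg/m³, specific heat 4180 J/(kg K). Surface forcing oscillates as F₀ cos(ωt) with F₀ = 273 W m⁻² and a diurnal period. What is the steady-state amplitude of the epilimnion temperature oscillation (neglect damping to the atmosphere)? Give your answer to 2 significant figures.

0.025 K

Areal heat capacity C = ρ c_p D = 999 × 4180 × 36.3 = 1.52×10^8 J m⁻² K⁻¹.
Angular frequency ω = 2π / T = 2π / 86400 s = 7.27×10^-5 s⁻¹.
Cω = 1.52×10^8 × 7.27×10^-5 = 11000 W/(m²·K).
Amplitude A = F₀ / (Cω) = 273 / 11000 = 0.0248 K.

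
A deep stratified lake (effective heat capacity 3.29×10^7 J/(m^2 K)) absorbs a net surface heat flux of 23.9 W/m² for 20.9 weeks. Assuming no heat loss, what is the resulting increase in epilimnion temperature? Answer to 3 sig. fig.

9.18 K

Areal heat capacity C = 3.29×10^7 J/(m^2 K) (given).
Net heat input Q = F Δt = 23.9 × (20.9 weeks × 6.048×10^5 s/week) = 3.02×10^8 J/m².
ΔT = Q / C = 3.02×10^8 / 3.29×10^7 = 9.18 K.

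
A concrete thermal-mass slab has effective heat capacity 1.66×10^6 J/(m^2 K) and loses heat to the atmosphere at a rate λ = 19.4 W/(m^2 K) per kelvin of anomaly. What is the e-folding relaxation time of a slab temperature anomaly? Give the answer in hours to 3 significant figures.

Areal heat capacity C = 1.66×10^6 J/(m^2 K) (given).
Relaxation time τ = C / λ = 1.66×10^6 / 19.4 = 85600 s.
In hours: 85600 s / (3600 s/hour) = 23.8 hours.

23.8 hours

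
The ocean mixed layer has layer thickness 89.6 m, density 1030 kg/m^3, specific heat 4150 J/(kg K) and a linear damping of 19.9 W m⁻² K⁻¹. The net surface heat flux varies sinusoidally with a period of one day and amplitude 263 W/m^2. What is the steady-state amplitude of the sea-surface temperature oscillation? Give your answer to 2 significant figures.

0.0094 K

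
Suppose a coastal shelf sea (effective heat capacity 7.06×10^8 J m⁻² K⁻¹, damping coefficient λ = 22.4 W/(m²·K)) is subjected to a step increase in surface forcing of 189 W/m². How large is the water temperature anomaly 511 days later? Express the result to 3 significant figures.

6.36 K

Areal heat capacity C = 7.06×10^8 J m⁻² K⁻¹ (given).
τ = C / λ = 7.06×10^8 / 22.4 = 3.15×10^7 s.
Equilibrium anomaly ΔT_eq = F / λ = 189 / 22.4 = 8.44 K.
t = 511 days = 4.42×10^7 s, so t/τ = 1.40.
ΔT(t) = ΔT_eq (1 − e^(−t/τ)) = 8.44 × (1 − e^−1.40) = 6.36 K.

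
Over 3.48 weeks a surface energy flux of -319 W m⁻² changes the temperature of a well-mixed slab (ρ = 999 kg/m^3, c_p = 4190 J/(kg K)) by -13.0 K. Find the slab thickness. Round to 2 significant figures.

Heat input Q = F Δt = -319 × 2.10×10^6 s = -6.71×10^8 J/m².
Required areal heat capacity C = Q / ΔT = 5.16×10^7 J/(m²·K).
Depth D = C / (ρ c_p) = 5.16×10^7 / (999 × 4190) = 12.3 m.

12 m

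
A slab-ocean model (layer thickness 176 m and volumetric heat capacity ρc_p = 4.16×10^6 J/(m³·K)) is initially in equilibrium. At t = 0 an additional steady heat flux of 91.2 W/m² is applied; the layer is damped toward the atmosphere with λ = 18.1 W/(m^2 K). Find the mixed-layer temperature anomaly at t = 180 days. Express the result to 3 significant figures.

Areal heat capacity C = ρc_p × D = 4.16×10^6 × 176 = 7.32×10^8 J/(m²·K).
τ = C / λ = 7.32×10^8 / 18.1 = 4.05×10^7 s.
Equilibrium anomaly ΔT_eq = F / λ = 91.2 / 18.1 = 5.04 K.
t = 180 days = 1.56×10^7 s, so t/τ = 0.384.
ΔT(t) = ΔT_eq (1 − e^(−t/τ)) = 5.04 × (1 − e^−0.384) = 1.61 K.

1.61 K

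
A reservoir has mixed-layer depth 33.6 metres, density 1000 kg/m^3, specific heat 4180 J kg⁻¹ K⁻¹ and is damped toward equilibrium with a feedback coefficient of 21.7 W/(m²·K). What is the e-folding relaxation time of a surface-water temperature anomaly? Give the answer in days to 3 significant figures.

74.9 days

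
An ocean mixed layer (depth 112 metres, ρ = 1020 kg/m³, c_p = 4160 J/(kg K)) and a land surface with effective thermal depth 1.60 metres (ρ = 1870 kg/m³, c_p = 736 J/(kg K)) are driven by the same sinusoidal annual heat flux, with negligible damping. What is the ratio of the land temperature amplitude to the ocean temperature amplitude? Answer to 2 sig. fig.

C_ocean = 1020 × 4160 × 112 = 4.75×10^8 J/(m²·K).
C_land = 1870 × 736 × 1.60 = 2.20×10^6 J/(m²·K).
Undamped amplitude ∝ 1/C, so A_land/A_ocean = C_ocean/C_land = 216.

220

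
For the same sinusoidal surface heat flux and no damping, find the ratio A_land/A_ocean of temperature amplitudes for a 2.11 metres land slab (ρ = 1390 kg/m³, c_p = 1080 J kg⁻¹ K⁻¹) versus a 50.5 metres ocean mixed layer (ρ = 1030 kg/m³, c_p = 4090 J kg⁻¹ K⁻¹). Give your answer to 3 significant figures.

C_ocean = 1030 × 4090 × 50.5 = 2.13×10^8 J/(m²·K).
C_land = 1390 × 1080 × 2.11 = 3.17×10^6 J/(m²·K).
Undamped amplitude ∝ 1/C, so A_land/A_ocean = C_ocean/C_land = 67.2.

67.2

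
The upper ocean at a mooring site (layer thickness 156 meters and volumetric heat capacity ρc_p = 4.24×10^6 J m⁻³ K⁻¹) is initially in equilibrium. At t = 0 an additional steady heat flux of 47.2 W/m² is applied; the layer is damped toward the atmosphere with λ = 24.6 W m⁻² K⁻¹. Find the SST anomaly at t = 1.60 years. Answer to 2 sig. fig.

Areal heat capacity C = ρc_p × D = 4.24×10^6 × 156 = 6.61×10^8 J/(m²·K).
τ = C / λ = 6.61×10^8 / 24.6 = 2.69×10^7 s.
Equilibrium anomaly ΔT_eq = F / λ = 47.2 / 24.6 = 1.92 K.
t = 1.60 years = 5.05×10^7 s, so t/τ = 1.88.
ΔT(t) = ΔT_eq (1 − e^(−t/τ)) = 1.92 × (1 − e^−1.88) = 1.63 K.

1.6 K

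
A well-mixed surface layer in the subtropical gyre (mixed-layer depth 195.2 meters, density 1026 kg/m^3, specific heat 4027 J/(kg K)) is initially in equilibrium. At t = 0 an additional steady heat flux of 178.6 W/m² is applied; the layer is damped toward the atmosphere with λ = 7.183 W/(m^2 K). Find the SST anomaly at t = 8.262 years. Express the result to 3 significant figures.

22.4 K

Areal heat capacity C = ρ c_p D = 1026 × 4027 × 195.2 = 8.07×10^8 J m⁻² K⁻¹.
τ = C / λ = 8.07×10^8 / 7.183 = 1.12×10^8 s.
Equilibrium anomaly ΔT_eq = F / λ = 178.6 / 7.183 = 24.9 K.
t = 8.262 years = 2.61×10^8 s, so t/τ = 2.32.
ΔT(t) = ΔT_eq (1 − e^(−t/τ)) = 24.9 × (1 − e^−2.32) = 22.4 K.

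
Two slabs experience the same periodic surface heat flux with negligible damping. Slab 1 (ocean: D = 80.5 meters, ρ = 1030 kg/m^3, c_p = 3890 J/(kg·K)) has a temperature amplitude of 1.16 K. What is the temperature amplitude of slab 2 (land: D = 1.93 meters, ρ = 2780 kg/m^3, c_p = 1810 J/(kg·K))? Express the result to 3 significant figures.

38.5 K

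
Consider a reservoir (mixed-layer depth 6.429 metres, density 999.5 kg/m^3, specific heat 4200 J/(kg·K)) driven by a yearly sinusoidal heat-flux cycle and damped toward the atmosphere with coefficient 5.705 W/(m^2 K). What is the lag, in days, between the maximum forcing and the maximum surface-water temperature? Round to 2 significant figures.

44 days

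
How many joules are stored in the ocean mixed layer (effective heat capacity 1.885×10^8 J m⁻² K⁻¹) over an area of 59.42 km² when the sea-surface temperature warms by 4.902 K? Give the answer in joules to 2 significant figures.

5.5×10^16 J

Areal heat capacity C = 1.885×10^8 J m⁻² K⁻¹ (given).
Heat per unit area: q = C ΔT = 1.88×10^8 × 4.902 = 9.24×10^8 J/m².
Total heat: Q = q × A = 9.24×10^8 × (59.42 × 10⁶ m²) = 5.49×10^16 J.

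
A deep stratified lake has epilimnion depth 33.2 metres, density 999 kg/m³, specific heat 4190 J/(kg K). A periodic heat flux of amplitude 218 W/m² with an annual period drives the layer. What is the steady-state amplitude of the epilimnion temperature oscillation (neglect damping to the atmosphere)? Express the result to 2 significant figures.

Areal heat capacity C = ρ c_p D = 999 × 4190 × 33.2 = 1.39×10^8 J/(m^2 K).
Angular frequency ω = 2π / T = 2π / 3.15×10^7 s = 1.99×10^-7 s⁻¹.
Cω = 1.39×10^8 × 1.99×10^-7 = 27.7 W/(m²·K).
Amplitude A = F₀ / (Cω) = 218 / 27.7 = 7.87 K.

7.9 K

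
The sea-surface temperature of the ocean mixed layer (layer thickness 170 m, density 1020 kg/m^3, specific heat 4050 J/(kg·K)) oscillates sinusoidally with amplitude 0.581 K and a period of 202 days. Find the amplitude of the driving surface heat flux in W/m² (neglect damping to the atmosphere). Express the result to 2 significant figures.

150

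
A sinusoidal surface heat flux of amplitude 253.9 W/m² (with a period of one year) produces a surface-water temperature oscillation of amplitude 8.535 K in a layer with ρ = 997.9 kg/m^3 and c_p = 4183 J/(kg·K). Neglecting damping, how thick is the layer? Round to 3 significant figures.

35.8 m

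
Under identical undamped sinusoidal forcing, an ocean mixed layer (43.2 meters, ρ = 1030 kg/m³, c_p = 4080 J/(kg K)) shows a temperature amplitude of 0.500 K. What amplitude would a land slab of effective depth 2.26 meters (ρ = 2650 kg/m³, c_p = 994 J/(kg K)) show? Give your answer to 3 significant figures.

C_ocean = 1.82×10^8 J/(m²·K); C_land = 5.95×10^6 J/(m²·K).
A ∝ 1/C ⇒ A_land = A_ocean × C_ocean/C_land = 0.500 × 30.5 = 15.2 K.

15.2 K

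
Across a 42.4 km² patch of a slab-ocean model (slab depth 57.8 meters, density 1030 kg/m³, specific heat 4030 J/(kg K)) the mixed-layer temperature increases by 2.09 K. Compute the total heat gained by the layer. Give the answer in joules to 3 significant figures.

2.13×10^16 J

Areal heat capacity C = ρ c_p D = 1030 × 4030 × 57.8 = 2.40×10^8 J m⁻² K⁻¹.
Heat per unit area: q = C ΔT = 2.40×10^8 × 2.09 = 5.01×10^8 J/m².
Total heat: Q = q × A = 5.01×10^8 × (42.4 × 10⁶ m²) = 2.13×10^16 J.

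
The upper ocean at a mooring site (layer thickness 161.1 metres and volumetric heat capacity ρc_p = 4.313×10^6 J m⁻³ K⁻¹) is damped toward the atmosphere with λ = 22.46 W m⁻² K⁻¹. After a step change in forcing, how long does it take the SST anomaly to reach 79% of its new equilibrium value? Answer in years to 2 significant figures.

Areal heat capacity C = ρc_p × D = 4.313×10^6 × 161.1 = 6.95×10^8 J/(m^2 K).
τ = C / λ = 6.95×10^8 / 22.46 = 3.09×10^7 s.
Fraction reached: 1 − e^(−t/τ) = 0.79 ⇒ t = −τ ln(1 − 0.79) = τ × 1.56.
t = 4.83×10^7 s = 1.53 years.

1.5 years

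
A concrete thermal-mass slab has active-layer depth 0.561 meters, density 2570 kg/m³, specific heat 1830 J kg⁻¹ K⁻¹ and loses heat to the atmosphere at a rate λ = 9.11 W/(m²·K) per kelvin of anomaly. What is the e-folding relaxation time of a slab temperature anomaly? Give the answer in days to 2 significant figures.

3.4 days

Areal heat capacity C = ρ c_p D = 2570 × 1830 × 0.561 = 2.64×10^6 J/(m^2 K).
Relaxation time τ = C / λ = 2.64×10^6 / 9.11 = 2.90×10^5 s.
In days: 2.90×10^5 s / (86400 s/day) = 3.35 days.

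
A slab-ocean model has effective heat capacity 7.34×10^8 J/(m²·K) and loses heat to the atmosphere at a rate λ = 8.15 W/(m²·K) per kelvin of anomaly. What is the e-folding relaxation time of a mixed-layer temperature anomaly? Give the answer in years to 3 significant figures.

2.85 years

Areal heat capacity C = 7.34×10^8 J/(m²·K) (given).
Relaxation time τ = C / λ = 7.34×10^8 / 8.15 = 9.01×10^7 s.
In years: 9.01×10^7 s / (3.156×10^7 s/year) = 2.85 years.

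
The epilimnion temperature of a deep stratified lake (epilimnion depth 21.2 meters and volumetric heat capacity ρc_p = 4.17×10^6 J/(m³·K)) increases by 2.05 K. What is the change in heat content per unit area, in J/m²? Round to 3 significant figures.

1.81×10^8

Areal heat capacity C = ρc_p × D = 4.17×10^6 × 21.2 = 8.84×10^7 J m⁻² K⁻¹.
ΔQ = C ΔT = 8.84×10^7 × 2.05 = 1.81×10^8 J/m².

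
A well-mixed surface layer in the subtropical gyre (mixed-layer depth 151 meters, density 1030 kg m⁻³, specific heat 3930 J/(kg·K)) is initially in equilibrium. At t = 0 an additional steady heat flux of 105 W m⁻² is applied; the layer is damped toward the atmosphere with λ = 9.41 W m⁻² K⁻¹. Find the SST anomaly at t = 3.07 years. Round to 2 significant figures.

8.6 K

Areal heat capacity C = ρ c_p D = 1030 × 3930 × 151 = 6.11×10^8 J/(m²·K).
τ = C / λ = 6.11×10^8 / 9.41 = 6.50×10^7 s.
Equilibrium anomaly ΔT_eq = F / λ = 105 / 9.41 = 11.2 K.
t = 3.07 years = 9.69×10^7 s, so t/τ = 1.49.
ΔT(t) = ΔT_eq (1 − e^(−t/τ)) = 11.2 × (1 − e^−1.49) = 8.65 K.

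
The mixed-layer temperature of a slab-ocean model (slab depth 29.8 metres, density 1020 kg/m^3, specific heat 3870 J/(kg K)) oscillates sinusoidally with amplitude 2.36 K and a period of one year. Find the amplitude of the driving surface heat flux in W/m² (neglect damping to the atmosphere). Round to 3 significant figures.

55.3

Areal heat capacity C = ρ c_p D = 1020 × 3870 × 29.8 = 1.18×10^8 J m⁻² K⁻¹.
ω = 2π / 3.15×10^7 s = 1.99×10^-7 s⁻¹.
Cω = 1.18×10^8 × 1.99×10^-7 = 23.4 W/(m²·K).
F₀ = A × Cω = 2.36 × 23.4 = 55.3 W/m².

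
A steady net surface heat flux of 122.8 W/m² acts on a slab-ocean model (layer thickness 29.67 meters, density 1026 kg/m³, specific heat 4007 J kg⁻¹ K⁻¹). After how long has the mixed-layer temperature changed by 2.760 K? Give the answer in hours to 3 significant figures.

762 hours

Areal heat capacity C = ρ c_p D = 1026 × 4007 × 29.67 = 1.22×10^8 J/(m²·K).
Time required: Δt = C ΔT / F = 1.22×10^8 × 2.760 / 122.8 = 2.74×10^6 s.
In hours: 2.74×10^6 s / (3600 s/hour) = 762 hours.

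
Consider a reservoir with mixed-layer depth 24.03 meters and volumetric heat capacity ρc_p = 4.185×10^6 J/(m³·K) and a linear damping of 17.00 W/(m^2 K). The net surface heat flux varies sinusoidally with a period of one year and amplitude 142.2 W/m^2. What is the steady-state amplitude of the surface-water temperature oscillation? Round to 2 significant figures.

5.4 K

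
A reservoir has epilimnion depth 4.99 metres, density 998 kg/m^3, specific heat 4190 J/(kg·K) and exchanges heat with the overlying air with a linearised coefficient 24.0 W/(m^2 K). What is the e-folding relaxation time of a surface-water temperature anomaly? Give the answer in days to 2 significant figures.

Areal heat capacity C = ρ c_p D = 998 × 4190 × 4.99 = 2.09×10^7 J/(m²·K).
Relaxation time τ = C / λ = 2.09×10^7 / 24.0 = 8.69×10^5 s.
In days: 8.69×10^5 s / (86400 s/day) = 10.1 days.

10 days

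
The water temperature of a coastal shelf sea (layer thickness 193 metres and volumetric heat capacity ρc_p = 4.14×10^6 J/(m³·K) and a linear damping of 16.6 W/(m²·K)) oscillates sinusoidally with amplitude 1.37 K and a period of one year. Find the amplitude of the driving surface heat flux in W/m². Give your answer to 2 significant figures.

220

Areal heat capacity C = ρc_p × D = 4.14×10^6 × 193 = 7.99×10^8 J/(m²·K).
ω = 2π / 3.15×10^7 s = 1.99×10^-7 s⁻¹.
√((Cω)² + λ²) = √((159)² + 16.6²) = 160 W/(m²·K).
F₀ = A × √((Cω)²+λ²) = 1.37 × 160 = 219 W/m².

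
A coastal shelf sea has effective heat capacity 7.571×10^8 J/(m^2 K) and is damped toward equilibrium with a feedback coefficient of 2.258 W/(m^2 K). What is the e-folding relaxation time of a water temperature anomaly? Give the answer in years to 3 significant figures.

10.6 years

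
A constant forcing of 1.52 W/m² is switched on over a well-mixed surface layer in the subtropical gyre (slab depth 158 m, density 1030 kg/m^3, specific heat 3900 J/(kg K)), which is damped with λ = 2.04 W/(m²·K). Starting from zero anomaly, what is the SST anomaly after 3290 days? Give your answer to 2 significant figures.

Areal heat capacity C = ρ c_p D = 1030 × 3900 × 158 = 6.35×10^8 J/(m²·K).
τ = C / λ = 6.35×10^8 / 2.04 = 3.11×10^8 s.
Equilibrium anomaly ΔT_eq = F / λ = 1.52 / 2.04 = 0.745 K.
t = 3290 days = 2.84×10^8 s, so t/τ = 0.914.
ΔT(t) = ΔT_eq (1 − e^(−t/τ)) = 0.745 × (1 − e^−0.914) = 0.446 K.

0.45 K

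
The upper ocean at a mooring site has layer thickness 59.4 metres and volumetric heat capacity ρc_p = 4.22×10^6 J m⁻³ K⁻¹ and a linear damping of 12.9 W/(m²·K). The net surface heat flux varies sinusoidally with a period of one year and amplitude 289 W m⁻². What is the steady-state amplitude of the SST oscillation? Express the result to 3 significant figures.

5.60 K

Areal heat capacity C = ρc_p × D = 4.22×10^6 × 59.4 = 2.51×10^8 J m⁻² K⁻¹.
Angular frequency ω = 2π / T = 2π / 3.15×10^7 s = 1.99×10^-7 s⁻¹.
√((Cω)² + λ²) = √((49.9)² + 12.9²) = 51.6 W/(m²·K).
Amplitude A = F₀ / √((Cω)²+λ²) = 289 / 51.6 = 5.60 K.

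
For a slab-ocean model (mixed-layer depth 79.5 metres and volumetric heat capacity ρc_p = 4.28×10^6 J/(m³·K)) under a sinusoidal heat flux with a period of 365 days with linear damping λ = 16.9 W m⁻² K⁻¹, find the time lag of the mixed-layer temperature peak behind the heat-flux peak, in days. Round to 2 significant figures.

77 days

Areal heat capacity C = ρc_p × D = 4.28×10^6 × 79.5 = 3.40×10^8 J/(m^2 K).
ω = 2π / 3.15×10^7 s = 1.99×10^-7 s⁻¹.
Phase lag φ = arctan(Cω/λ) = arctan(67.8/16.9) = 1.33 rad.
Time lag = φ / ω = 1.33 / 1.99×10^-7 = 6.66×10^6 s = 77.1 days.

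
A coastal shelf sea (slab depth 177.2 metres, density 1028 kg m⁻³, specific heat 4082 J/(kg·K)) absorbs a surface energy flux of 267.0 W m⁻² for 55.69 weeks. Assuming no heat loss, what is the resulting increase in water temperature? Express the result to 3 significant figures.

12.1 K

Areal heat capacity C = ρ c_p D = 1028 × 4082 × 177.2 = 7.44×10^8 J m⁻² K⁻¹.
Net heat input Q = F Δt = 267.0 × (55.69 weeks × 6.048×10^5 s/week) = 8.99×10^9 J/m².
ΔT = Q / C = 8.99×10^9 / 7.44×10^8 = 12.1 K.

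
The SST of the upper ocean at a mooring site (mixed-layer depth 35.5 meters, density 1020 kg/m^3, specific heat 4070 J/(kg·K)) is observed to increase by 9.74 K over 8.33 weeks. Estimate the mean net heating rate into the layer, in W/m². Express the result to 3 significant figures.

Areal heat capacity C = ρ c_p D = 1020 × 4070 × 35.5 = 1.47×10^8 J/(m^2 K).
Required heat per unit area: Q = C ΔT = 1.47×10^8 × 9.74 = 1.44×10^9 J/m².
Flux F = Q / Δt = 1.44×10^9 / 5.04×10^6 s = 285 W/m².

285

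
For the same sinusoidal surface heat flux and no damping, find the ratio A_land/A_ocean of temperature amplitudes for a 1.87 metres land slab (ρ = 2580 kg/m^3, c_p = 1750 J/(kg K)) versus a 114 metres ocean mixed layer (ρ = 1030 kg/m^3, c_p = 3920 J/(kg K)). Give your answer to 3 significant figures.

54.5

C_ocean = 1030 × 3920 × 114 = 4.60×10^8 J/(m²·K).
C_land = 2580 × 1750 × 1.87 = 8.44×10^6 J/(m²·K).
Undamped amplitude ∝ 1/C, so A_land/A_ocean = C_ocean/C_land = 54.5.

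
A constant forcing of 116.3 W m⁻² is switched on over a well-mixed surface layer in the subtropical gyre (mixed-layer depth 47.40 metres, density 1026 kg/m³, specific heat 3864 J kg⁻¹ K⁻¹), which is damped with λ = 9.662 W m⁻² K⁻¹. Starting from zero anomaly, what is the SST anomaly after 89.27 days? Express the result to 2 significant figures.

3.9 K

Areal heat capacity C = ρ c_p D = 1026 × 3864 × 47.40 = 1.88×10^8 J/(m²·K).
τ = C / λ = 1.88×10^8 / 9.662 = 1.94×10^7 s.
Equilibrium anomaly ΔT_eq = F / λ = 116.3 / 9.662 = 12.0 K.
t = 89.27 days = 7.71×10^6 s, so t/τ = 0.397.
ΔT(t) = ΔT_eq (1 − e^(−t/τ)) = 12.0 × (1 − e^−0.397) = 3.94 K.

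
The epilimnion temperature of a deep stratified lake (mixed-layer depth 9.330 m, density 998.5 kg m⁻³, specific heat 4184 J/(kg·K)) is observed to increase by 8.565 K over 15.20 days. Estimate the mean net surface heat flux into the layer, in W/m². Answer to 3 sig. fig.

Areal heat capacity C = ρ c_p D = 998.5 × 4184 × 9.330 = 3.90×10^7 J m⁻² K⁻¹.
Required heat per unit area: Q = C ΔT = 3.90×10^7 × 8.565 = 3.34×10^8 J/m².
Flux F = Q / Δt = 3.34×10^8 / 1.31×10^6 s = 254 W/m².

254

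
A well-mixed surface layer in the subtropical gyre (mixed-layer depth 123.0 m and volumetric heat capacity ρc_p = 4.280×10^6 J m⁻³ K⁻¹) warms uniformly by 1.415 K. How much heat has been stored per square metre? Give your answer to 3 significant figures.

Areal heat capacity C = ρc_p × D = 4.280×10^6 × 123.0 = 5.26×10^8 J/(m^2 K).
ΔQ = C ΔT = 5.26×10^8 × 1.415 = 7.45×10^8 J/m².

7.45×10^8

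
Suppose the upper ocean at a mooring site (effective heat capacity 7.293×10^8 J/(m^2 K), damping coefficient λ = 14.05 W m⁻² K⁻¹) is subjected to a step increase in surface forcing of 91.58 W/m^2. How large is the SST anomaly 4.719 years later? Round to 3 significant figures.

Areal heat capacity C = 7.293×10^8 J/(m^2 K) (given).
τ = C / λ = 7.29×10^8 / 14.05 = 5.19×10^7 s.
Equilibrium anomaly ΔT_eq = F / λ = 91.58 / 14.05 = 6.52 K.
t = 4.719 years = 1.49×10^8 s, so t/τ = 2.87.
ΔT(t) = ΔT_eq (1 − e^(−t/τ)) = 6.52 × (1 − e^−2.87) = 6.15 K.

6.15 K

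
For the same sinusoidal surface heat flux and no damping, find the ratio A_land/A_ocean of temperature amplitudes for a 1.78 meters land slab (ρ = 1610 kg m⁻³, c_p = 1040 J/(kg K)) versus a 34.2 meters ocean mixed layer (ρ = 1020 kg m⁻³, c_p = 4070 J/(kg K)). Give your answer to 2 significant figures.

C_ocean = 1020 × 4070 × 34.2 = 1.42×10^8 J/(m²·K).
C_land = 1610 × 1040 × 1.78 = 2.98×10^6 J/(m²·K).
Undamped amplitude ∝ 1/C, so A_land/A_ocean = C_ocean/C_land = 47.6.

48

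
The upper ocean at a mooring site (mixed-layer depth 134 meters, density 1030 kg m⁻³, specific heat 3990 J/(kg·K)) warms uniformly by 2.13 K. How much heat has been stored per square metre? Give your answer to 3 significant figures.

1.17×10^9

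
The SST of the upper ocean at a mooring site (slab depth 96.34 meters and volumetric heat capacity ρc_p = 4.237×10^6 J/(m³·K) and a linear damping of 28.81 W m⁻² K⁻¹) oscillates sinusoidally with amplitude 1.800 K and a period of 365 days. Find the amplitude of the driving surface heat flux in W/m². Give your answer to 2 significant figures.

160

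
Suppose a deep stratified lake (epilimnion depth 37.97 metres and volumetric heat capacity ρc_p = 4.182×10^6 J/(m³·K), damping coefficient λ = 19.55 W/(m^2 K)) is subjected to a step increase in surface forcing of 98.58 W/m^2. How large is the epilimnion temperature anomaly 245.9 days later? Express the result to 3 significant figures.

4.67 K

Areal heat capacity C = ρc_p × D = 4.182×10^6 × 37.97 = 1.59×10^8 J/(m^2 K).
τ = C / λ = 1.59×10^8 / 19.55 = 8.12×10^6 s.
Equilibrium anomaly ΔT_eq = F / λ = 98.58 / 19.55 = 5.04 K.
t = 245.9 days = 2.12×10^7 s, so t/τ = 2.62.
ΔT(t) = ΔT_eq (1 − e^(−t/τ)) = 5.04 × (1 − e^−2.62) = 4.67 K.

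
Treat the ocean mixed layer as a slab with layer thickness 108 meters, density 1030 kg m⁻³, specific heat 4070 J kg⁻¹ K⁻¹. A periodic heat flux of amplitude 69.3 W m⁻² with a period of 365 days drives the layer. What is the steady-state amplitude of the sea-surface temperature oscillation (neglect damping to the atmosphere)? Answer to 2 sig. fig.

Areal heat capacity C = ρ c_p D = 1030 × 4070 × 108 = 4.53×10^8 J/(m²·K).
Angular frequency ω = 2π / T = 2π / 3.15×10^7 s = 1.99×10^-7 s⁻¹.
Cω = 4.53×10^8 × 1.99×10^-7 = 90.2 W/(m²·K).
Amplitude A = F₀ / (Cω) = 69.3 / 90.2 = 0.768 K.

0.77 K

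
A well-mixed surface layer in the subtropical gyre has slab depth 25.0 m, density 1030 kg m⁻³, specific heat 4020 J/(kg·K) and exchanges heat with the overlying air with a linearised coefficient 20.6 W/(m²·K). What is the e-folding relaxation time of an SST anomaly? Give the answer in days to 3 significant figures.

58.2 days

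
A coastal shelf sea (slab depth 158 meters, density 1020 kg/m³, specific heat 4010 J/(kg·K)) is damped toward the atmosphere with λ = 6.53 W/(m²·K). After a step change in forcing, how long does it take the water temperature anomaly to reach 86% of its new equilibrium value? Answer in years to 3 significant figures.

Areal heat capacity C = ρ c_p D = 1020 × 4010 × 158 = 6.46×10^8 J/(m^2 K).
τ = C / λ = 6.46×10^8 / 6.53 = 9.90×10^7 s.
Fraction reached: 1 − e^(−t/τ) = 0.86 ⇒ t = −τ ln(1 − 0.86) = τ × 1.97.
t = 1.95×10^8 s = 6.17 years.

6.17 years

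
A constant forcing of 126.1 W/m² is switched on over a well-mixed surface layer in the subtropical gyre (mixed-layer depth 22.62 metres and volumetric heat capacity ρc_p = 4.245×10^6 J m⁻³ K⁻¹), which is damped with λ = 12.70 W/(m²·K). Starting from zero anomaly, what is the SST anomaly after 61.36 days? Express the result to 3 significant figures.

5.00 K

Areal heat capacity C = ρc_p × D = 4.245×10^6 × 22.62 = 9.60×10^7 J/(m²·K).
τ = C / λ = 9.60×10^7 / 12.70 = 7.56×10^6 s.
Equilibrium anomaly ΔT_eq = F / λ = 126.1 / 12.70 = 9.93 K.
t = 61.36 days = 5.30×10^6 s, so t/τ = 0.701.
ΔT(t) = ΔT_eq (1 − e^(−t/τ)) = 9.93 × (1 − e^−0.701) = 5.00 K.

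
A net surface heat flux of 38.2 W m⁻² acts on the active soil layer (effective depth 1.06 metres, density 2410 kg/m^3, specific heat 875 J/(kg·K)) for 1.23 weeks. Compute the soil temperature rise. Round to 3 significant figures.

Areal heat capacity C = ρ c_p D = 2410 × 875 × 1.06 = 2.24×10^6 J m⁻² K⁻¹.
Net heat input Q = F Δt = 38.2 × (1.23 weeks × 6.048×10^5 s/week) = 2.84×10^7 J/m².
ΔT = Q / C = 2.84×10^7 / 2.24×10^6 = 12.7 K.

12.7 K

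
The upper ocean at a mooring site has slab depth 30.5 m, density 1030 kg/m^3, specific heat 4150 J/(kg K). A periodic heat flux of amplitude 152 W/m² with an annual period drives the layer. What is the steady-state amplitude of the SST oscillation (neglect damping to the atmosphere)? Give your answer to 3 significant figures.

5.85 K

Areal heat capacity C = ρ c_p D = 1030 × 4150 × 30.5 = 1.30×10^8 J/(m^2 K).
Angular frequency ω = 2π / T = 2π / 3.15×10^7 s = 1.99×10^-7 s⁻¹.
Cω = 1.30×10^8 × 1.99×10^-7 = 26.0 W/(m²·K).
Amplitude A = F₀ / (Cω) = 152 / 26.0 = 5.85 K.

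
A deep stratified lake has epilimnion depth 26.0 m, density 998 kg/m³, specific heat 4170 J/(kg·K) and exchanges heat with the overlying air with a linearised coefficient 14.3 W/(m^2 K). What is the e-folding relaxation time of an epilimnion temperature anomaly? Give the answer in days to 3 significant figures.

Areal heat capacity C = ρ c_p D = 998 × 4170 × 26.0 = 1.08×10^8 J/(m²·K).
Relaxation time τ = C / λ = 1.08×10^8 / 14.3 = 7.57×10^6 s.
In days: 7.57×10^6 s / (86400 s/day) = 87.6 days.

87.6 days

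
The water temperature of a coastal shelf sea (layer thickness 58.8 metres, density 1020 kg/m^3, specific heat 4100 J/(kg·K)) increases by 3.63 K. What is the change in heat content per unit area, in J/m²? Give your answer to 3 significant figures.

8.93×10^8

Areal heat capacity C = ρ c_p D = 1020 × 4100 × 58.8 = 2.46×10^8 J/(m^2 K).
ΔQ = C ΔT = 2.46×10^8 × 3.63 = 8.93×10^8 J/m².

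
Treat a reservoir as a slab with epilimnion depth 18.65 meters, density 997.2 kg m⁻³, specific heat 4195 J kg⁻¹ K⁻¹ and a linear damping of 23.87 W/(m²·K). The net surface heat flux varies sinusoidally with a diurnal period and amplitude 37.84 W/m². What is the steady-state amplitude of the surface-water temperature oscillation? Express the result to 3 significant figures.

Areal heat capacity C = ρ c_p D = 997.2 × 4195 × 18.65 = 7.80×10^7 J/(m^2 K).
Angular frequency ω = 2π / T = 2π / 86400 s = 7.27×10^-5 s⁻¹.
√((Cω)² + λ²) = √((5670)² + 23.87²) = 5670 W/(m²·K).
Amplitude A = F₀ / √((Cω)²+λ²) = 37.84 / 5670 = 0.00667 K.

0.00667 K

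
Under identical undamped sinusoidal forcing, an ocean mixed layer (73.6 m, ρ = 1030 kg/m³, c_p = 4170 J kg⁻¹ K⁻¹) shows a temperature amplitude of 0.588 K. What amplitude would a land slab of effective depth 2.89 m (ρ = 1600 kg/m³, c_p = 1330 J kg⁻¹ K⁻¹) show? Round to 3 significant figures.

30.2 K

C_ocean = 3.16×10^8 J/(m²·K); C_land = 6.15×10^6 J/(m²·K).
A ∝ 1/C ⇒ A_land = A_ocean × C_ocean/C_land = 0.588 × 51.4 = 30.2 K.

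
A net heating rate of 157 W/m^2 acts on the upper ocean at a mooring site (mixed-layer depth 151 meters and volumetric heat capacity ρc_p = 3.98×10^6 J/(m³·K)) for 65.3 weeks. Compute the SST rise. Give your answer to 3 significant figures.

10.3 K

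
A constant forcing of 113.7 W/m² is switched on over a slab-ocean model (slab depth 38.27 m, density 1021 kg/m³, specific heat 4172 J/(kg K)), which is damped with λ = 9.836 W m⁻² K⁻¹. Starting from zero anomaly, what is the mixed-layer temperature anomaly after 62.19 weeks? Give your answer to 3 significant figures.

Areal heat capacity C = ρ c_p D = 1021 × 4172 × 38.27 = 1.63×10^8 J/(m^2 K).
τ = C / λ = 1.63×10^8 / 9.836 = 1.66×10^7 s.
Equilibrium anomaly ΔT_eq = F / λ = 113.7 / 9.836 = 11.6 K.
t = 62.19 weeks = 3.76×10^7 s, so t/τ = 2.27.
ΔT(t) = ΔT_eq (1 − e^(−t/τ)) = 11.6 × (1 − e^−2.27) = 10.4 K.

10.4 K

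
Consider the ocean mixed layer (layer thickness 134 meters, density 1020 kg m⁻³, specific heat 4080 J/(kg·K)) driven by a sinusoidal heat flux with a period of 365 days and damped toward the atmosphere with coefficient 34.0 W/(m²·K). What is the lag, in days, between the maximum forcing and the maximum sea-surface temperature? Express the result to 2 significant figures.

74 days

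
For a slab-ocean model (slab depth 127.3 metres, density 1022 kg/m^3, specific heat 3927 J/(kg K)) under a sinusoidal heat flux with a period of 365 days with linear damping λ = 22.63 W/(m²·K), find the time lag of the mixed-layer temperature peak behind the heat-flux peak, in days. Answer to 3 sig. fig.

78.5 days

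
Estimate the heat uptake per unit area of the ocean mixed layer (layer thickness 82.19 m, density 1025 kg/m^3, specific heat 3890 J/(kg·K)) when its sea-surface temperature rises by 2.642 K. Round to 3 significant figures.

Areal heat capacity C = ρ c_p D = 1025 × 3890 × 82.19 = 3.28×10^8 J m⁻² K⁻¹.
ΔQ = C ΔT = 3.28×10^8 × 2.642 = 8.66×10^8 J/m².

8.66×10^8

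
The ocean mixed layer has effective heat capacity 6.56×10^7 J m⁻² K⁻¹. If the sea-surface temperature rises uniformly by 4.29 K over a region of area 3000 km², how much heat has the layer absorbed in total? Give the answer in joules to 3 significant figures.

8.44×10^17 J

Areal heat capacity C = 6.56×10^7 J m⁻² K⁻¹ (given).
Heat per unit area: q = C ΔT = 6.56×10^7 × 4.29 = 2.81×10^8 J/m².
Total heat: Q = q × A = 2.81×10^8 × (3000 × 10⁶ m²) = 8.44×10^17 J.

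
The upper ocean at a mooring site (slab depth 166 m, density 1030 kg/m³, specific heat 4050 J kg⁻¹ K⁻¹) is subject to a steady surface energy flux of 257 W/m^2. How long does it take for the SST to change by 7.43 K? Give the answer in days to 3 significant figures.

Areal heat capacity C = ρ c_p D = 1030 × 4050 × 166 = 6.92×10^8 J/(m^2 K).
Time required: Δt = C ΔT / F = 6.92×10^8 × 7.43 / 257 = 2.00×10^7 s.
In days: 2.00×10^7 s / (86400 s/day) = 232 days.

232 days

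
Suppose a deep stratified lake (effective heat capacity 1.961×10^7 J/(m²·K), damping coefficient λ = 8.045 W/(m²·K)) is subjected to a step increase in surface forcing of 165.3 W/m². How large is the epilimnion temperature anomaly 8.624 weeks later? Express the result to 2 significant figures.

Areal heat capacity C = 1.961×10^7 J/(m²·K) (given).
τ = C / λ = 1.96×10^7 / 8.045 = 2.44×10^6 s.
Equilibrium anomaly ΔT_eq = F / λ = 165.3 / 8.045 = 20.5 K.
t = 8.624 weeks = 5.22×10^6 s, so t/τ = 2.14.
ΔT(t) = ΔT_eq (1 − e^(−t/τ)) = 20.5 × (1 − e^−2.14) = 18.1 K.

18 K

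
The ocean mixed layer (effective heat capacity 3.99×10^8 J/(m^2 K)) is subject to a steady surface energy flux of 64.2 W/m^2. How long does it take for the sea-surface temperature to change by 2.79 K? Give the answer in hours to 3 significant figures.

4820 hours

Areal heat capacity C = 3.99×10^8 J/(m^2 K) (given).
Time required: Δt = C ΔT / F = 3.99×10^8 × 2.79 / 64.2 = 1.73×10^7 s.
In hours: 1.73×10^7 s / (3600 s/hour) = 4820 hours.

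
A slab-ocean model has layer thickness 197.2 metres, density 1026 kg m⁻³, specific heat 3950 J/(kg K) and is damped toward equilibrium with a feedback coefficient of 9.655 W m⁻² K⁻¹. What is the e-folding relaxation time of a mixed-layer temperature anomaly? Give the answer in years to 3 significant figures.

2.62 years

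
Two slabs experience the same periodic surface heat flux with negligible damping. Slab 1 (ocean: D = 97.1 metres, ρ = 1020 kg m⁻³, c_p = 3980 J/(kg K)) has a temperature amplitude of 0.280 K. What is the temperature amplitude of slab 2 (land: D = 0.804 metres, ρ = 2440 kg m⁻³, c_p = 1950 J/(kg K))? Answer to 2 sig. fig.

29 K

C_ocean = 3.94×10^8 J/(m²·K); C_land = 3.83×10^6 J/(m²·K).
A ∝ 1/C ⇒ A_land = A_ocean × C_ocean/C_land = 0.280 × 103 = 28.9 K.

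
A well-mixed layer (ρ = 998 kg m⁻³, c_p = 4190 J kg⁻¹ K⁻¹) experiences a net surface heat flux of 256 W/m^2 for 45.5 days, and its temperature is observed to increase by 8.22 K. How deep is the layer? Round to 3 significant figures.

29.3 m

Heat input Q = F Δt = 256 × 3.93×10^6 s = 1.01×10^9 J/m².
Required areal heat capacity C = Q / ΔT = 1.22×10^8 J/(m²·K).
Depth D = C / (ρ c_p) = 1.22×10^8 / (998 × 4190) = 29.3 m.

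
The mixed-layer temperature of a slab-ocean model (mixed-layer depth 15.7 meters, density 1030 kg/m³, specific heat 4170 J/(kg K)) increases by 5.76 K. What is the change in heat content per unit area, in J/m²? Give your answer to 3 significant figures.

Areal heat capacity C = ρ c_p D = 1030 × 4170 × 15.7 = 6.74×10^7 J m⁻² K⁻¹.
ΔQ = C ΔT = 6.74×10^7 × 5.76 = 3.88×10^8 J/m².

3.88×10^8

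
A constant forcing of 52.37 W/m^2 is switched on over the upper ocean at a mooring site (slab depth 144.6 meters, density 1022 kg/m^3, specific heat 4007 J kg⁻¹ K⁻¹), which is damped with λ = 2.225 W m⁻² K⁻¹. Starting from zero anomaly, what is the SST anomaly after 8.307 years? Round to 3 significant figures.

14.7 K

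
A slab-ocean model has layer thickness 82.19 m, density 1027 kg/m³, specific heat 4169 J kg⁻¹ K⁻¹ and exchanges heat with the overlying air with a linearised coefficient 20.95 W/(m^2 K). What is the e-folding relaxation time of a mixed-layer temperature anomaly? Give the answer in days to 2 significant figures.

190 days

Areal heat capacity C = ρ c_p D = 1027 × 4169 × 82.19 = 3.52×10^8 J m⁻² K⁻¹.
Relaxation time τ = C / λ = 3.52×10^8 / 20.95 = 1.68×10^7 s.
In days: 1.68×10^7 s / (86400 s/day) = 194 days.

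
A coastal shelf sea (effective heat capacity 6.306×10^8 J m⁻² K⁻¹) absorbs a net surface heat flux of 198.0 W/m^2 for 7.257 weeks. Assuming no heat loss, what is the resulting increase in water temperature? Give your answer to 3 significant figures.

1.38 K

Areal heat capacity C = 6.306×10^8 J m⁻² K⁻¹ (given).
Net heat input Q = F Δt = 198.0 × (7.257 weeks × 6.048×10^5 s/week) = 8.69×10^8 J/m².
ΔT = Q / C = 8.69×10^8 / 6.31×10^8 = 1.38 K.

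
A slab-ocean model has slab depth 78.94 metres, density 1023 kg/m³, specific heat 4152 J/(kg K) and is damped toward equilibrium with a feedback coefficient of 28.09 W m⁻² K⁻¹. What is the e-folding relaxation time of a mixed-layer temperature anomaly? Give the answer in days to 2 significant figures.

140 days

Areal heat capacity C = ρ c_p D = 1023 × 4152 × 78.94 = 3.35×10^8 J/(m²·K).
Relaxation time τ = C / λ = 3.35×10^8 / 28.09 = 1.19×10^7 s.
In days: 1.19×10^7 s / (86400 s/day) = 138 days.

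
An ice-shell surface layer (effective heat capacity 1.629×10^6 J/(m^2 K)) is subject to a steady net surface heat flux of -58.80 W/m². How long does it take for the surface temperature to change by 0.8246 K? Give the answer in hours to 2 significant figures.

6.3 hours

Areal heat capacity C = 1.629×10^6 J/(m^2 K) (given).
Time required: Δt = C ΔT / F = 1.63×10^6 × -0.8246 / -58.80 = 22800 s.
In hours: 22800 s / (3600 s/hour) = 6.35 hours.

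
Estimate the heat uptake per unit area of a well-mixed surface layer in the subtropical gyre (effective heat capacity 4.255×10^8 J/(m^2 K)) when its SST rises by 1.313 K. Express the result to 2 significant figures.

5.6×10^8

Areal heat capacity C = 4.255×10^8 J/(m^2 K) (given).
ΔQ = C ΔT = 4.25×10^8 × 1.313 = 5.59×10^8 J/m².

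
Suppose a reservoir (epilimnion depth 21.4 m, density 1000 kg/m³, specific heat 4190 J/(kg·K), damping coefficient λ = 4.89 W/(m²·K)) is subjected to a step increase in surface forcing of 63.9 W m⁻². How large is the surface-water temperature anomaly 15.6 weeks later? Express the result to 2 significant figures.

5.3 K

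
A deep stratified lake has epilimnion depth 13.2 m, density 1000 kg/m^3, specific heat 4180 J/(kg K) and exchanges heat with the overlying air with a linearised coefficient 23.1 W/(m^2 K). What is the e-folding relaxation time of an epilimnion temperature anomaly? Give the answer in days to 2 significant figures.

Areal heat capacity C = ρ c_p D = 1000 × 4180 × 13.2 = 5.52×10^7 J m⁻² K⁻¹.
Relaxation time τ = C / λ = 5.52×10^7 / 23.1 = 2.39×10^6 s.
In days: 2.39×10^6 s / (86400 s/day) = 27.6 days.

28 days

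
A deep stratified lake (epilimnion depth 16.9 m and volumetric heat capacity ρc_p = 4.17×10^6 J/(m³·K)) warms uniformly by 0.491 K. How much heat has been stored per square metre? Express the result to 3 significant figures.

Areal heat capacity C = ρc_p × D = 4.17×10^6 × 16.9 = 7.05×10^7 J/(m^2 K).
ΔQ = C ΔT = 7.05×10^7 × 0.491 = 3.46×10^7 J/m².

3.46×10^7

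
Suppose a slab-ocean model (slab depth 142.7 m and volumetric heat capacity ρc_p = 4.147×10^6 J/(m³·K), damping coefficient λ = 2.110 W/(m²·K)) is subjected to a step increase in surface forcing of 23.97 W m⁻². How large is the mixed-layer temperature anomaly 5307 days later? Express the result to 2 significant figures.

Areal heat capacity C = ρc_p × D = 4.147×10^6 × 142.7 = 5.92×10^8 J/(m^2 K).
τ = C / λ = 5.92×10^8 / 2.110 = 2.80×10^8 s.
Equilibrium anomaly ΔT_eq = F / λ = 23.97 / 2.110 = 11.4 K.
t = 5307 days = 4.59×10^8 s, so t/τ = 1.63.
ΔT(t) = ΔT_eq (1 − e^(−t/τ)) = 11.4 × (1 − e^−1.63) = 9.15 K.

9.1 K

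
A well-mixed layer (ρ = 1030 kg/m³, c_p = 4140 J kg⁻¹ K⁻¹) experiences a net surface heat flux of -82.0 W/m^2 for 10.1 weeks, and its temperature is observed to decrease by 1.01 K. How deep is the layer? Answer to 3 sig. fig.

116 m

Heat input Q = F Δt = -82.0 × 6.11×10^6 s = -5.01×10^8 J/m².
Required areal heat capacity C = Q / ΔT = 4.96×10^8 J/(m²·K).
Depth D = C / (ρ c_p) = 4.96×10^8 / (1030 × 4140) = 116 m.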